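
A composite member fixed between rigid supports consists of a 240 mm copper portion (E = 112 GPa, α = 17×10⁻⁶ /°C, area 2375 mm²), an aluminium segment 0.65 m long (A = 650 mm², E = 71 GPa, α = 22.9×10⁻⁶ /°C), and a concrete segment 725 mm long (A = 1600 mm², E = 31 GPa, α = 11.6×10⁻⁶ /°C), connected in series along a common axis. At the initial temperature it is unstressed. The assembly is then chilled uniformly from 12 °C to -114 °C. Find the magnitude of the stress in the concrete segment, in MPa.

σ ≈ 72.8 MPa (tensile)

If the supports were absent, the total length change would be Σ αᵢΔT Lᵢ = 17×10⁻⁶×126×240 + 22.9×10⁻⁶×126×650 + 11.6×10⁻⁶×126×725 = 3.449 mm.
Since the ends are fixed, an axial force P builds up, equal in every segment, with P · Σ Lᵢ/(AᵢEᵢ) = δ_free.
Σ Lᵢ/(AᵢEᵢ) = 240/(2375×112×10³) + 650/(650×71×10³) + 725/(1600×31×10³) = 2.96×10⁻⁵ mm/N.
Hence P = δ_free / Σ(L/AE) = 3.449/2.96×10⁻⁵ = 116.5 kN (tensile).
σ_{concrete} = P / A = 116500 / 1600 = 72.82 MPa.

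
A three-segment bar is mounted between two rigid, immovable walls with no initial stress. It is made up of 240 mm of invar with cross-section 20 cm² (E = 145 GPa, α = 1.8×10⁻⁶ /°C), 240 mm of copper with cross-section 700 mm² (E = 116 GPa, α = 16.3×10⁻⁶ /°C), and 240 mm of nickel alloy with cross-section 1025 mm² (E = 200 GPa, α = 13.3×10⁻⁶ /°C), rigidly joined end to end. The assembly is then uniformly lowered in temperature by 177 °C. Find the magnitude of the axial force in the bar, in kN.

P ≈ 269 kN (tensile)

If the supports were absent, the total length change would be Σ αᵢΔT Lᵢ = 1.8×10⁻⁶×177×240 + 16.3×10⁻⁶×177×240 + 13.3×10⁻⁶×177×240 = 1.334 mm.
Since the ends are fixed, an axial force P builds up, equal in every segment, with P · Σ Lᵢ/(AᵢEᵢ) = δ_free.
Σ Lᵢ/(AᵢEᵢ) = 240/(2000×145×10³) + 240/(700×116×10³) + 240/(1025×200×10³) = 4.954×10⁻⁶ mm/N.
So P = 1.334 / 4.954×10⁻⁶ = 269.3 kN, tensile.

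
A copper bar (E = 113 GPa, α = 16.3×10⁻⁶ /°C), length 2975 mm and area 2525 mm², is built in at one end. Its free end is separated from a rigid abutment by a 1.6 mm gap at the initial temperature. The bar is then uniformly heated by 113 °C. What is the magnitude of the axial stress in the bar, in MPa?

Unrestrained expansion: δ_free = αΔT L = 16.3×10⁻⁶ × 113 × 2975 = 5.48 mm.
After closing the 1.6 mm clearance, 5.48 − 1.6 = 3.88 mm of expansion remains to be suppressed by the wall.
Compatibility: PL/(AE) = 3.88 mm, so σ = P/A = E × (3.88/2975) = 147.4 MPa.

σ ≈ 147 MPa (compressive)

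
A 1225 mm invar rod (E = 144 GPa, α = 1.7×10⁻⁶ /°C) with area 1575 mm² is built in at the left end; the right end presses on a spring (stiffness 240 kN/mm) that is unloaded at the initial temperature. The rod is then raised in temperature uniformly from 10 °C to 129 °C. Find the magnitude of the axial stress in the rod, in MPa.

If the spring were absent the rod would lengthen by αΔT L = 1.7×10⁻⁶ × 119 × 1225 = 0.2478 mm.
Let P be the compressive force at the spring. The rod shortens elastically by PL/(AE) and the spring compresses by P/k; together these equal δ_free.
So P = δ_free / [L/(AE) + 1/k] = 0.2478 / [ 1225/(1575×144×10³) + 1/(240×10³) ].
P = 0.2478 / 9.568×10⁻⁶ = 25900 N.
σ = P/A = 25900/1575 = 16.45 MPa.

σ ≈ 16.4 MPa (compressive)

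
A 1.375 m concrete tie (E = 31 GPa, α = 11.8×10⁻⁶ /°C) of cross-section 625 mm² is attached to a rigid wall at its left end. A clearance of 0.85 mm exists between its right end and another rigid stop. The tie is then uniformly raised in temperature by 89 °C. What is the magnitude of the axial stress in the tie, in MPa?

σ ≈ 13.4 MPa (compressive)

Unrestrained expansion: δ_free = αΔT L = 11.8×10⁻⁶ × 89 × 1375 = 1.444 mm.
After closing the 0.85 mm clearance, 1.444 − 0.85 = 0.594 mm of expansion remains to be suppressed by the wall.
That suppressed elongation corresponds to σ = E·Δ/L = 31×10³ × 0.594/1375 = 13.39 MPa.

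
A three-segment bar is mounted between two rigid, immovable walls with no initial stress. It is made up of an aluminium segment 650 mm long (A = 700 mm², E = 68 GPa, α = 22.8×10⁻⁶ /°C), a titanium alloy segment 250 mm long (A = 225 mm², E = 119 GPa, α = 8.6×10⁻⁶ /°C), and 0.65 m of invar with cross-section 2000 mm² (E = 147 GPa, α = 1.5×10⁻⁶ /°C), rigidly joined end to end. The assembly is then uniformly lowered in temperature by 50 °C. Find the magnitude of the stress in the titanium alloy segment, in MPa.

With the walls removed the bar would change length by δ_free = Σ αᵢΔT Lᵢ = 22.8×10⁻⁶×50×650 + 8.6×10⁻⁶×50×250 + 1.5×10⁻⁶×50×650 = 0.8972 mm.
The walls prevent any net length change, so an axial force P (same in every segment) develops. Compatibility: P · Σ Lᵢ/(AᵢEᵢ) = δ_free.
Σ Lᵢ/(AᵢEᵢ) = 650/(700×68×10³) + 250/(225×119×10³) + 650/(2000×147×10³) = 2.52×10⁻⁵ mm/N.
So P = 0.8972 / 2.52×10⁻⁵ = 35.6 kN, tensile.
σ_{titanium alloy} = P / A = 35600 / 225 = 158.2 MPa.

σ ≈ 158 MPa (tensile)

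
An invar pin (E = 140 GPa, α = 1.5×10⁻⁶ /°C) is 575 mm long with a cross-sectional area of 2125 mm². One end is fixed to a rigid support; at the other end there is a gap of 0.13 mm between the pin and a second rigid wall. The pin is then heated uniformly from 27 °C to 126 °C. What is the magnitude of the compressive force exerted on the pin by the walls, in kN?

P ≈ 0 kN

Unrestrained expansion: δ_free = αΔT L = 1.5×10⁻⁶ × 99 × 575 = 0.08539 mm.
Since δ_free = 0.0854 mm is less than the 0.13 mm gap, the pin never touches the wall. No axial force develops.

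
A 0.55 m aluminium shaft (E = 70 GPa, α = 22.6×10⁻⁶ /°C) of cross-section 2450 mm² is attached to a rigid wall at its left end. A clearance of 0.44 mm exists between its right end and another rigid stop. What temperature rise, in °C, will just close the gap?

ΔT ≈ 35.4 °C

The gap closes when αΔT L = 0.44 mm, since the shaft is still unstressed at that instant.
ΔT = 0.44 / (22.6×10⁻⁶ × 550) = 35.4 °C.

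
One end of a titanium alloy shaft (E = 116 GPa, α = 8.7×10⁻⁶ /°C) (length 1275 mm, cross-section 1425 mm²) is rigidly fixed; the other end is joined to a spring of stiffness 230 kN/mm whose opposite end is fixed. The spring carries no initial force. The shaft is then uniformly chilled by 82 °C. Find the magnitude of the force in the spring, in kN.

If the spring were absent the shaft would shorten by αΔT L = 8.7×10⁻⁶ × 82 × 1275 = 0.9096 mm.
Let P be the tensile force in the spring. The shaft extends elastically by PL/(AE) and the spring stretches by P/k; together these equal δ_free.
P [ L/(AE) + 1/k ] = δ_free → P [ 1275/(1425×116×10³) + 1/(230×10³) ] = 0.9096.
P = 0.9096 / 1.206×10⁻⁵ = 75410 N.

P ≈ 75.4 kN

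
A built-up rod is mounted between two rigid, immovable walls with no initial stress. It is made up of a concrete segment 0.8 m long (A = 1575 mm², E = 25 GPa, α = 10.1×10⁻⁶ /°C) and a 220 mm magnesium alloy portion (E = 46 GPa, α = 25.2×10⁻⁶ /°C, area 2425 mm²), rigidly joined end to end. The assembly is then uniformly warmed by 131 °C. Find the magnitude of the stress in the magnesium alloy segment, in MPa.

σ ≈ 33 MPa (compressive)

If the supports were absent, the total length change would be Σ αᵢΔT Lᵢ = 10.1×10⁻⁶×131×800 + 25.2×10⁻⁶×131×220 = 1.785 mm.
Since the ends are fixed, an axial force P builds up, equal in every segment, with P · Σ Lᵢ/(AᵢEᵢ) = δ_free.
The series flexibility is Σ Lᵢ/(AᵢEᵢ) = 800/(1575×25×10³) + 220/(2425×46×10³) = 2.229×10⁻⁵ mm/N.
So P = 1.785 / 2.229×10⁻⁵ = 80.07 kN, compressive.
σ_{magnesium alloy} = P / A = 80070 / 2425 = 33.02 MPa.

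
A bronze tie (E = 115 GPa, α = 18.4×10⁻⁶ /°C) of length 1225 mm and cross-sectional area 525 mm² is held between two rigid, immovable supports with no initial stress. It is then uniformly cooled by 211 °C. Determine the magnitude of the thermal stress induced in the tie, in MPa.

σ ≈ 446 MPa (tensile)

With length fixed, the mechanical strain must cancel the thermal strain αΔT = 18.4×10⁻⁶ × 211 = 3882.4×10⁻⁶.
σ = EαΔT = 115×10³ × 18.4×10⁻⁶ × 211 = 446.5 MPa (tensile; the tie is trying to contract).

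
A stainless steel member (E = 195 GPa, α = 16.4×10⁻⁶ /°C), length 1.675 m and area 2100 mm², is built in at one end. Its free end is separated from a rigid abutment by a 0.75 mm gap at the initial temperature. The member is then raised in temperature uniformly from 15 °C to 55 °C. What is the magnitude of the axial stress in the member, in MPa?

σ ≈ 40.6 MPa (compressive)

Free thermal elongation = αΔT L = 16.4×10⁻⁶ × 40 × 1675 = 1.099 mm.
The gap closes (δ_free > 0.75 mm) and the wall then resists a further 1.099 − 0.75 = 0.3488 mm of expansion.
Compatibility: PL/(AE) = 0.3488 mm, so σ = P/A = E × (0.3488/1675) = 40.61 MPa.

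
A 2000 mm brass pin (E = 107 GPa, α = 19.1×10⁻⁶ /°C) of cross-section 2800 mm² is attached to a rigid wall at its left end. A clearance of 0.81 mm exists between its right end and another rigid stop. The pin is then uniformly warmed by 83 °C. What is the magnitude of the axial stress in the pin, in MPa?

If the wall were absent the pin would grow by αΔT L = 19.1×10⁻⁶ × 83 × 2000 = 3.171 mm.
After closing the 0.81 mm clearance, 3.171 − 0.81 = 2.361 mm of expansion remains to be suppressed by the wall.
So σ = E(δ_free − g)/L = 107×10³ × 2.361/2000 = 126.3 MPa.

σ ≈ 126 MPa (compressive)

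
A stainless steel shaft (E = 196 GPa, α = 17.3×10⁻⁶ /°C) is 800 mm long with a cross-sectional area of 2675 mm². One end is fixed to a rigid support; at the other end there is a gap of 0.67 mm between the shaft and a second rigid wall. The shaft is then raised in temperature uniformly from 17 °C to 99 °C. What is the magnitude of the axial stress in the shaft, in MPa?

σ ≈ 114 MPa (compressive)

Free thermal elongation = αΔT L = 17.3×10⁻⁶ × 82 × 800 = 1.135 mm.
After closing the 0.67 mm clearance, 1.135 − 0.67 = 0.4649 mm of expansion remains to be suppressed by the wall.
Compatibility: PL/(AE) = 0.4649 mm, so σ = P/A = E × (0.4649/800) = 113.9 MPa.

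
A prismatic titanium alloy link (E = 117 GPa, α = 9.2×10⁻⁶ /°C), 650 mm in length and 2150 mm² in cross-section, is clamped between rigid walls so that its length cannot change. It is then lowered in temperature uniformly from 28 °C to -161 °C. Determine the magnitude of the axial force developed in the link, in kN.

With zero net strain, σ = E·αΔT = 117 GPa × 9.2×10⁻⁶ × 189 = 203.4 MPa.
Axial force P = σA = 203.4 × 2150 = 437400 N = 437.4 kN, tensile.

P ≈ 437 kN (tensile)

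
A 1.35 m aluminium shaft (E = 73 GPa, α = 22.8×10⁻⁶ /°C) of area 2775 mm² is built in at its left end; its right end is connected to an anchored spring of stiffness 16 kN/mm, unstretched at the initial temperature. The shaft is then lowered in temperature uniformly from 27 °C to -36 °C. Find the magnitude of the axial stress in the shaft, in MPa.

The unrestrained thermal change is αΔT L = 22.8×10⁻⁶ × 63 × 1350 = 1.939 mm.
Let P be the tensile force in the spring. The shaft extends elastically by PL/(AE) and the spring stretches by P/k; together these equal δ_free.
So P = δ_free / [L/(AE) + 1/k] = 1.939 / [ 1350/(2775×73×10³) + 1/(16×10³) ].
P = 1.939 / 6.916×10⁻⁵ = 28040 N.
σ = P/A = 28040/2775 = 10.1 MPa.

σ ≈ 10.1 MPa (tensile)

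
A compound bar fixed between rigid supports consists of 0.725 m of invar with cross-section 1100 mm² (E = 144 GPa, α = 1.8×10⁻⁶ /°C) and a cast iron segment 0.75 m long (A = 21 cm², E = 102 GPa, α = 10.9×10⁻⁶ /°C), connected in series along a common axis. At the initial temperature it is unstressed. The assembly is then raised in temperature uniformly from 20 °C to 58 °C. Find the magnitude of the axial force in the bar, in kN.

If the supports were absent, the total length change would be Σ αᵢΔT Lᵢ = 1.8×10⁻⁶×38×725 + 10.9×10⁻⁶×38×750 = 0.3602 mm.
The walls prevent any net length change, so an axial force P (same in every segment) develops. Compatibility: P · Σ Lᵢ/(AᵢEᵢ) = δ_free.
Σ Lᵢ/(AᵢEᵢ) = 725/(1100×144×10³) + 750/(2100×102×10³) = 8.078×10⁻⁶ mm/N.
Hence P = δ_free / Σ(L/AE) = 0.3602/8.078×10⁻⁶ = 44.59 kN (compressive).

P ≈ 44.6 kN (compressive)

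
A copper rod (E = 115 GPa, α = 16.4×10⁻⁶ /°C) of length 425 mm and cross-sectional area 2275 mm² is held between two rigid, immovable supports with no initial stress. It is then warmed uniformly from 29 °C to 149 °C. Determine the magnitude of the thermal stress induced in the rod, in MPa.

σ ≈ 226 MPa (compressive)

With length fixed, the mechanical strain must cancel the thermal strain αΔT = 16.4×10⁻⁶ × 120 = 1968×10⁻⁶.
The stress required to suppress this strain is σ = Eε = 115×10³ × 1968×10⁻⁶ = 226.3 MPa, compressive since the rod is trying to expand.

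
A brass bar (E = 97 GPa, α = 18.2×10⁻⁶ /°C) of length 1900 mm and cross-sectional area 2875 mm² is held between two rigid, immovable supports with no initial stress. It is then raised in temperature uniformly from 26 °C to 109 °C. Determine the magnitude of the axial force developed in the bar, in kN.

P ≈ 421 kN (compressive)

The ends cannot move, so σ = EαΔT = 97×10³ × 18.2×10⁻⁶ × 83 = 146.5 MPa.
P = AEαΔT = 2875 × 97×10³ × 18.2×10⁻⁶ × 83 = 421.3 kN (compressive).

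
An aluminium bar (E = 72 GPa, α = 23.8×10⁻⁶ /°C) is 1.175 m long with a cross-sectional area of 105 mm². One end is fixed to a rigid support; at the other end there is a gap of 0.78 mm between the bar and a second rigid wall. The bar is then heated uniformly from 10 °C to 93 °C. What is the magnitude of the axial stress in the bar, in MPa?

If the wall were absent the bar would grow by αΔT L = 23.8×10⁻⁶ × 83 × 1175 = 2.321 mm.
After closing the 0.78 mm clearance, 2.321 − 0.78 = 1.541 mm of expansion remains to be suppressed by the wall.
So σ = E(δ_free − g)/L = 72×10³ × 1.541/1175 = 94.43 MPa.

σ ≈ 94.4 MPa (compressive)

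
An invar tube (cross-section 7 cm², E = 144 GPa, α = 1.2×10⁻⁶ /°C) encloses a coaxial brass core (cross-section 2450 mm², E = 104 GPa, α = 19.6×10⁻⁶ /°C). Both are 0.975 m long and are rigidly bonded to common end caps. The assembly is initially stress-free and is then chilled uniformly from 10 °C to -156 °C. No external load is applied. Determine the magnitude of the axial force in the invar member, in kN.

Equilibrium of a rigid end plate with no external load gives equal and opposite internal forces ±P in the two members. Since α_{brass} > α_{invar}, cooling drives the brass into tension and the invar into compression.
Equating the net (thermal + elastic) strains gives |α₁ − α₂|·ΔT = P·[1/(A₁E₁) + 1/(A₂E₂)].
|α₁ − α₂|·ΔT = 18.4×10⁻⁶ × 166 = 0.003054.
1/(A₁E₁) + 1/(A₂E₂) = 1/(700×144×10³) + 1/(2450×104×10³) = 1.385×10⁻⁸ N⁻¹.
P = 0.003054 / 1.385×10⁻⁸ = 220600 N = 220.6 kN.

P ≈ 221 kN (compressive in the invar)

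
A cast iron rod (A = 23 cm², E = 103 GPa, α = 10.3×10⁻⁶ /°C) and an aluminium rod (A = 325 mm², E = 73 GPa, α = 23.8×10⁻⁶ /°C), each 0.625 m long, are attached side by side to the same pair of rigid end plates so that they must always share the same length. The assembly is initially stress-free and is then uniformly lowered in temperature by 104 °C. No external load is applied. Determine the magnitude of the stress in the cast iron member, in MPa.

σ ≈ 13.2 MPa (compressive)

The aluminium has the larger α, so on cooling it would change length more than the cast iron if both were free. The rigid plates force a common final length, so the aluminium is put into tension and the cast iron into compression, with equal and opposite forces P (no external load).
Equating the net (thermal + elastic) strains gives |α₁ − α₂|·ΔT = P·[1/(A₁E₁) + 1/(A₂E₂)].
|α₁ − α₂|·ΔT = 13.5×10⁻⁶ × 104 = 0.001404.
1/(A₁E₁) + 1/(A₂E₂) = 1/(2300×103×10³) + 1/(325×73×10³) = 4.637×10⁻⁸ N⁻¹.
P = 0.001404 / 4.637×10⁻⁸ = 30280 N = 30.28 kN.
σ_{cast iron} = P/A₁ = 30280/2300 = 13.16 MPa, compressive.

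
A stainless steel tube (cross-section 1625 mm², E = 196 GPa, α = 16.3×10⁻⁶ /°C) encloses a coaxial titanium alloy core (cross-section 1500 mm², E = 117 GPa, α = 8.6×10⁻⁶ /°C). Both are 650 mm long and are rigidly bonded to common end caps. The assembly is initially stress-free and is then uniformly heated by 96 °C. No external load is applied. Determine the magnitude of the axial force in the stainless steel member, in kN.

Both members must finish at the same length. With the larger α, the stainless steel tends to over-expand; the plates restrain it, putting the stainless steel in compression and the titanium alloy in tension. With no external load the two internal forces are equal and opposite, magnitude P.
Setting the final lengths equal and cancelling L: (α₁ − α₂)ΔT = P/(A₁E₁) + P/(A₂E₂).
|α₁ − α₂|·ΔT = 7.7×10⁻⁶ × 96 = 0.0007392.
1/(A₁E₁) + 1/(A₂E₂) = 1/(1625×196×10³) + 1/(1500×117×10³) = 8.838×10⁻⁹ N⁻¹.
So P = 0.0007392 / 8.838×10⁻⁹ = 83.64 kN.

P ≈ 83.6 kN (compressive in the stainless steel)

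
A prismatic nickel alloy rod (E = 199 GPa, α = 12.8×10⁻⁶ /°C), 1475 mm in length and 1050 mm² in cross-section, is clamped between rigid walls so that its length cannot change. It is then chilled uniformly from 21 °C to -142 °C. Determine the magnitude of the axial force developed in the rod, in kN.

Full restraint means ε = 0, so the stress is σ = EαΔT = 199×10³ × 12.8×10⁻⁶ × 163 = 415.2 MPa.
Axial force P = σA = 415.2 × 1050 = 436000 N = 436 kN, tensile.

P ≈ 436 kN (tensile)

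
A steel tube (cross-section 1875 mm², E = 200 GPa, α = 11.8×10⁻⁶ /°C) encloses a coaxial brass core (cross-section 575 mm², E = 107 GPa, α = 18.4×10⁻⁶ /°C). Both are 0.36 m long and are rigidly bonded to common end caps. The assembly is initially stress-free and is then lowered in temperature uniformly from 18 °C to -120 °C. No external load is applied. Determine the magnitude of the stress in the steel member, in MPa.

The brass has the larger α, so on cooling it would change length more than the steel if both were free. The rigid plates force a common final length, so the brass is put into tension and the steel into compression, with equal and opposite forces P (no external load).
Setting the final lengths equal and cancelling L: (α₁ − α₂)ΔT = P/(A₁E₁) + P/(A₂E₂).
|α₁ − α₂|·ΔT = 6.6×10⁻⁶ × 138 = 0.0009108.
1/(A₁E₁) + 1/(A₂E₂) = 1/(1875×200×10³) + 1/(575×107×10³) = 1.892×10⁻⁸ N⁻¹.
P = 0.0009108 / 1.892×10⁻⁸ = 48140 N = 48.14 kN.
σ_{steel} = P/A₁ = 48140/1875 = 25.67 MPa, compressive.

σ ≈ 25.7 MPa (compressive)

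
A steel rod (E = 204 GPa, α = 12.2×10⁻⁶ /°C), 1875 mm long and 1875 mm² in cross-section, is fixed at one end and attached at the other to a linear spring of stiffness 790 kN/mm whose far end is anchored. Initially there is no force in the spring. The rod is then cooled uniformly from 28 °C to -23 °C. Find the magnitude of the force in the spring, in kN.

Free thermal contraction: δ_free = αΔT L = 12.2×10⁻⁶ × 51 × 1875 = 1.167 mm.
With a force P in the spring, the elastic change of the rod is PL/(AE) and that of the spring is P/k; compatibility requires their sum to equal δ_free.
P [ L/(AE) + 1/k ] = δ_free → P [ 1875/(1875×204×10³) + 1/(790×10³) ] = 1.167.
P = 1.167 / 6.168×10⁻⁶ = 189100 N.

P ≈ 189 kN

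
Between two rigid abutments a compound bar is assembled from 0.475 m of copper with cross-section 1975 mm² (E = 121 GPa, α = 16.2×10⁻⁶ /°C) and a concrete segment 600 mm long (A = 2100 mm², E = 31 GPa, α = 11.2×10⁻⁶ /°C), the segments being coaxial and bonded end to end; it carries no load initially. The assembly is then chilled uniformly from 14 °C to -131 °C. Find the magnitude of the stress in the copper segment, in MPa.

With the walls removed the bar would change length by δ_free = Σ αᵢΔT Lᵢ = 16.2×10⁻⁶×145×475 + 11.2×10⁻⁶×145×600 = 2.09 mm.
The walls prevent any net length change, so an axial force P (same in every segment) develops. Compatibility: P · Σ Lᵢ/(AᵢEᵢ) = δ_free.
Σ Lᵢ/(AᵢEᵢ) = 475/(1975×121×10³) + 600/(2100×31×10³) = 1.12×10⁻⁵ mm/N.
So P = 2.09 / 1.12×10⁻⁵ = 186.6 kN, tensile.
σ_{copper} = P / A = 186600 / 1975 = 94.46 MPa.

σ ≈ 94.5 MPa (tensile)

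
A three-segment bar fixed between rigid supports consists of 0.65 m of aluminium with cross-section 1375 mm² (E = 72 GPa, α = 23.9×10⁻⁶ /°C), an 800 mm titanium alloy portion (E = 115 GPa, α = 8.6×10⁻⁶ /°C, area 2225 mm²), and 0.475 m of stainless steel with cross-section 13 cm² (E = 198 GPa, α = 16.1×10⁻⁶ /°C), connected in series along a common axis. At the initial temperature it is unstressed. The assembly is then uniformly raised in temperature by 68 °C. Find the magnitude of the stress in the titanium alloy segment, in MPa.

If the supports were absent, the total length change would be Σ αᵢΔT Lᵢ = 23.9×10⁻⁶×68×650 + 8.6×10⁻⁶×68×800 + 16.1×10⁻⁶×68×475 = 2.044 mm.
The rigid supports impose zero overall length change; the single axial force P common to all segments must satisfy P Σ Lᵢ/(AᵢEᵢ) = δ_free.
The series flexibility is Σ Lᵢ/(AᵢEᵢ) = 650/(1375×72×10³) + 800/(2225×115×10³) + 475/(1300×198×10³) = 1.154×10⁻⁵ mm/N.
P = 2.044 / 1.154×10⁻⁵ = 177200 N = 177.2 kN, compressive.
σ_{titanium alloy} = P / A = 177200 / 2225 = 79.63 MPa.

σ ≈ 79.6 MPa (compressive)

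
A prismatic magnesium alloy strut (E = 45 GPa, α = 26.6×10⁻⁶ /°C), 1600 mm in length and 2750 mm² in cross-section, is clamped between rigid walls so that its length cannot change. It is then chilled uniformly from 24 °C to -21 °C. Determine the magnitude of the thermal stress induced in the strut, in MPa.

σ ≈ 53.9 MPa (tensile)

With length fixed, the mechanical strain must cancel the thermal strain αΔT = 26.6×10⁻⁶ × 45 = 1197×10⁻⁶.
The stress required to suppress this strain is σ = Eε = 45×10³ × 1197×10⁻⁶ = 53.86 MPa, tensile since the strut is trying to contract.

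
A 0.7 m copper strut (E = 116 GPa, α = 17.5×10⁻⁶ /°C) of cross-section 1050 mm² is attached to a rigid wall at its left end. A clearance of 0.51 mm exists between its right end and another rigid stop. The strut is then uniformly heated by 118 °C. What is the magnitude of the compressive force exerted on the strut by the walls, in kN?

P ≈ 163 kN

Unrestrained expansion: δ_free = αΔT L = 17.5×10⁻⁶ × 118 × 700 = 1.446 mm.
This exceeds the 0.51 mm gap, so the wall pushes back. The portion of expansion that must be recovered elastically is δ_free − gap = 1.446 − 0.51 = 0.9355 mm.
Compatibility: PL/(AE) = 0.9355 mm, so σ = P/A = E × (0.9355/700) = 155 MPa.
P = σA = 155 × 1050 = 162.8 kN.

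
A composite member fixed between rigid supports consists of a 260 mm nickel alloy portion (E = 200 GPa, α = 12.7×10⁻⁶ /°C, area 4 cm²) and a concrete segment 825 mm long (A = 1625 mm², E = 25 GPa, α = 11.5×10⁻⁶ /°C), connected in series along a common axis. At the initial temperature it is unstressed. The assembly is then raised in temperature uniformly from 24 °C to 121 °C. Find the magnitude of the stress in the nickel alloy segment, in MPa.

σ ≈ 132 MPa (compressive)

With the walls removed the bar would change length by δ_free = Σ αᵢΔT Lᵢ = 12.7×10⁻⁶×97×260 + 11.5×10⁻⁶×97×825 = 1.241 mm.
The walls prevent any net length change, so an axial force P (same in every segment) develops. Compatibility: P · Σ Lᵢ/(AᵢEᵢ) = δ_free.
The series flexibility is Σ Lᵢ/(AᵢEᵢ) = 260/(400×200×10³) + 825/(1625×25×10³) = 2.356×10⁻⁵ mm/N.
Hence P = δ_free / Σ(L/AE) = 1.241/2.356×10⁻⁵ = 52.66 kN (compressive).
σ_{nickel alloy} = P / A = 52660 / 400 = 131.7 MPa.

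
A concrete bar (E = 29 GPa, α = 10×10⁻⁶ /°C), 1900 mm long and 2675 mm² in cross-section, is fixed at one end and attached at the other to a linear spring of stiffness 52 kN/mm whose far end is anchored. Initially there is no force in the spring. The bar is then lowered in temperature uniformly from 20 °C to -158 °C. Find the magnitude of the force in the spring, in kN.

If the spring were absent the bar would shorten by αΔT L = 10×10⁻⁶ × 178 × 1900 = 3.382 mm.
With a force P in the spring, the elastic change of the bar is PL/(AE) and that of the spring is P/k; compatibility requires their sum to equal δ_free.
P [ L/(AE) + 1/k ] = δ_free → P [ 1900/(2675×29×10³) + 1/(52×10³) ] = 3.382.
P = 3.382 / 4.372×10⁻⁵ = 77350 N.

P ≈ 77.4 kN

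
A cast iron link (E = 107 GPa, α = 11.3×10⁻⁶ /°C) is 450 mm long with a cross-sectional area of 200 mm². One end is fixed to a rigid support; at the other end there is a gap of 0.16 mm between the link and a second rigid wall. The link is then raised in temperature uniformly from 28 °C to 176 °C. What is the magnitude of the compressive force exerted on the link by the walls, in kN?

P ≈ 28.2 kN

Free thermal elongation = αΔT L = 11.3×10⁻⁶ × 148 × 450 = 0.7526 mm.
After closing the 0.16 mm clearance, 0.7526 − 0.16 = 0.5926 mm of expansion remains to be suppressed by the wall.
That suppressed elongation corresponds to σ = E·Δ/L = 107×10³ × 0.5926/450 = 140.9 MPa.
P = σA = 140.9 × 200 = 28.18 kN.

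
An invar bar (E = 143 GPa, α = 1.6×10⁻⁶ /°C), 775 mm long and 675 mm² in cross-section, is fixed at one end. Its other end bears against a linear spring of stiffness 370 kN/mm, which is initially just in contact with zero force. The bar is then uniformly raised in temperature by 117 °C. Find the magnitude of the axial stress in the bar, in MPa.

σ ≈ 20 MPa (compressive)

Free thermal expansion: δ_free = αΔT L = 1.6×10⁻⁶ × 117 × 775 = 0.1451 mm.
With a force P in the spring, the elastic change of the bar is PL/(AE) and that of the spring is P/k; compatibility requires their sum to equal δ_free.
So P = δ_free / [L/(AE) + 1/k] = 0.1451 / [ 775/(675×143×10³) + 1/(370×10³) ].
P = 0.1451 / 1.073×10⁻⁵ = 13520 N.
σ = P/A = 13520/675 = 20.03 MPa.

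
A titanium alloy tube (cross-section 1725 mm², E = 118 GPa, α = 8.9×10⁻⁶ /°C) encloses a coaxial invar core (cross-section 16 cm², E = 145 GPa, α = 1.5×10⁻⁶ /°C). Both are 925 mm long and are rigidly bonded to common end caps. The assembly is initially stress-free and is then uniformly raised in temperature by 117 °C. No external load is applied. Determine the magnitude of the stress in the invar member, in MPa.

Equilibrium of a rigid end plate with no external load gives equal and opposite internal forces ±P in the two members. Since α_{titanium alloy} > α_{invar}, heating drives the titanium alloy into compression and the invar into tension.
Compatibility of the two members (thermal + elastic change equal): (α₁ − α₂)ΔT = P·[1/(A₁E₁) + 1/(A₂E₂)].
|α₁ − α₂|·ΔT = 7.4×10⁻⁶ × 117 = 0.0008658.
1/(A₁E₁) + 1/(A₂E₂) = 1/(1725×118×10³) + 1/(1600×145×10³) = 9.223×10⁻⁹ N⁻¹.
P = 0.0008658 / 9.223×10⁻⁹ = 93870 N = 93.87 kN.
σ_{invar} = P/A₂ = 93870/1600 = 58.67 MPa, tensile.

σ ≈ 58.7 MPa (tensile)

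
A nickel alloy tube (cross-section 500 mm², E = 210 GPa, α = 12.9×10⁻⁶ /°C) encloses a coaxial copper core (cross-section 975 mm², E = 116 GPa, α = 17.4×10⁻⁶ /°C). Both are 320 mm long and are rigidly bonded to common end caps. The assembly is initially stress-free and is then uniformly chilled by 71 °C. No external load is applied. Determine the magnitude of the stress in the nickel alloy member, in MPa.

σ ≈ 34.8 MPa (compressive)

Equilibrium of a rigid end plate with no external load gives equal and opposite internal forces ±P in the two members. Since α_{copper} > α_{nickel alloy}, cooling drives the copper into tension and the nickel alloy into compression.
Setting the final lengths equal and cancelling L: (α₁ − α₂)ΔT = P/(A₁E₁) + P/(A₂E₂).
|α₁ − α₂|·ΔT = 4.5×10⁻⁶ × 71 = 0.0003195.
1/(A₁E₁) + 1/(A₂E₂) = 1/(500×210×10³) + 1/(975×116×10³) = 1.837×10⁻⁸ N⁻¹.
So P = 0.0003195 / 1.837×10⁻⁸ = 17.4 kN.
σ_{nickel alloy} = P/A₁ = 17400/500 = 34.79 MPa, compressive.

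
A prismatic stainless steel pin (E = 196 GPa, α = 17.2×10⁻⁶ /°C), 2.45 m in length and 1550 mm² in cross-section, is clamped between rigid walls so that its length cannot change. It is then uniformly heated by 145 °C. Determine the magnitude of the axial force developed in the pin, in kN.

Full restraint means ε = 0, so the stress is σ = EαΔT = 196×10³ × 17.2×10⁻⁶ × 145 = 488.8 MPa.
Then P = σA = 488.8 × 1550 mm² = 757.7 kN, compressive.

P ≈ 758 kN (compressive)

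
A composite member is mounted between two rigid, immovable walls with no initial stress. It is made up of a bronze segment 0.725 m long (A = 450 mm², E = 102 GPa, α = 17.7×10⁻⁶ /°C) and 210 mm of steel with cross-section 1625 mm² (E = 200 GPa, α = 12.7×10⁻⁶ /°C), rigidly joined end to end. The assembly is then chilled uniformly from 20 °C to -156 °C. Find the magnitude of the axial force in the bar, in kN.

P ≈ 166 kN (tensile)

If the supports were absent, the total length change would be Σ αᵢΔT Lᵢ = 17.7×10⁻⁶×176×725 + 12.7×10⁻⁶×176×210 = 2.728 mm.
The walls prevent any net length change, so an axial force P (same in every segment) develops. Compatibility: P · Σ Lᵢ/(AᵢEᵢ) = δ_free.
The series flexibility is Σ Lᵢ/(AᵢEᵢ) = 725/(450×102×10³) + 210/(1625×200×10³) = 1.644×10⁻⁵ mm/N.
P = 2.728 / 1.644×10⁻⁵ = 165900 N = 165.9 kN, tensile.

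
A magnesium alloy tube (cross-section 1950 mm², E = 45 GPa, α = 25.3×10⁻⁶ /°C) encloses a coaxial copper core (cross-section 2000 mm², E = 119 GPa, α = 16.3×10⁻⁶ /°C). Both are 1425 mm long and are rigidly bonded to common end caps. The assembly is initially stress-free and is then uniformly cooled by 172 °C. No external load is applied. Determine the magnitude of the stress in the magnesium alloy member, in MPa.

σ ≈ 50.9 MPa (tensile)

Both members must finish at the same length. With the larger α, the magnesium alloy tends to over-contract; the plates restrain it, putting the magnesium alloy in tension and the copper in compression. With no external load the two internal forces are equal and opposite, magnitude P.
Equating the net (thermal + elastic) strains gives |α₁ − α₂|·ΔT = P·[1/(A₁E₁) + 1/(A₂E₂)].
|α₁ − α₂|·ΔT = 9×10⁻⁶ × 172 = 0.001548.
1/(A₁E₁) + 1/(A₂E₂) = 1/(1950×45×10³) + 1/(2000×119×10³) = 1.56×10⁻⁸ N⁻¹.
So P = 0.001548 / 1.56×10⁻⁸ = 99.25 kN.
σ_{magnesium alloy} = P/A₁ = 99250/1950 = 50.9 MPa, tensile.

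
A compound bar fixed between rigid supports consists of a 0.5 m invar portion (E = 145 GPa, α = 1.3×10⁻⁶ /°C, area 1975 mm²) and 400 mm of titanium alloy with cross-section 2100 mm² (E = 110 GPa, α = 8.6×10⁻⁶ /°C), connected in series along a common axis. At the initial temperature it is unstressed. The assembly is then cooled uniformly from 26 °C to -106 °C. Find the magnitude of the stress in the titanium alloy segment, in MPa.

With the walls removed the bar would change length by δ_free = Σ αᵢΔT Lᵢ = 1.3×10⁻⁶×132×500 + 8.6×10⁻⁶×132×400 = 0.5399 mm.
Since the ends are fixed, an axial force P builds up, equal in every segment, with P · Σ Lᵢ/(AᵢEᵢ) = δ_free.
The series flexibility is Σ Lᵢ/(AᵢEᵢ) = 500/(1975×145×10³) + 400/(2100×110×10³) = 3.478×10⁻⁶ mm/N.
So P = 0.5399 / 3.478×10⁻⁶ = 155.2 kN, tensile.
σ_{titanium alloy} = P / A = 155200 / 2100 = 73.93 MPa.

σ ≈ 73.9 MPa (tensile)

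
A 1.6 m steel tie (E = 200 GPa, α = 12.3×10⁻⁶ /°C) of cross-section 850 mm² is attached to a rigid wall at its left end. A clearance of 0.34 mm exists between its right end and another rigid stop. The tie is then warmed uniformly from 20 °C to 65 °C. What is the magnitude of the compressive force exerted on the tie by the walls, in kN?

Free thermal elongation = αΔT L = 12.3×10⁻⁶ × 45 × 1600 = 0.8856 mm.
The gap closes (δ_free > 0.34 mm) and the wall then resists a further 0.8856 − 0.34 = 0.5456 mm of expansion.
That suppressed elongation corresponds to σ = E·Δ/L = 200×10³ × 0.5456/1600 = 68.2 MPa.
P = σA = 68.2 × 850 = 57.97 kN.

P ≈ 58 kN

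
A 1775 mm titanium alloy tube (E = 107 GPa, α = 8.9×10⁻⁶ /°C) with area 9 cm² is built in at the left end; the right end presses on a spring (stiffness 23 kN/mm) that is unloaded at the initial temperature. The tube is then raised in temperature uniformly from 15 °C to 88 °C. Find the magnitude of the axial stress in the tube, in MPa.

If the spring were absent the tube would lengthen by αΔT L = 8.9×10⁻⁶ × 73 × 1775 = 1.153 mm.
Let P be the compressive force at the spring. The tube shortens elastically by PL/(AE) and the spring compresses by P/k; together these equal δ_free.
So P = δ_free / [L/(AE) + 1/k] = 1.153 / [ 1775/(900×107×10³) + 1/(23×10³) ].
P = 1.153 / 6.191×10⁻⁵ = 18630 N.
σ = P/A = 18630/900 = 20.7 MPa.

σ ≈ 20.7 MPa (compressive)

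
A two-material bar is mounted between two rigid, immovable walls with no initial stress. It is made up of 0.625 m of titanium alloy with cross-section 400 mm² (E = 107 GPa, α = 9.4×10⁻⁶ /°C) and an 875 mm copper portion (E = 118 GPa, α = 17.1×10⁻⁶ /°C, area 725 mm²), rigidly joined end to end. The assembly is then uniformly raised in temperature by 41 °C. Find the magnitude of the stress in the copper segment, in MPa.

σ ≈ 47.5 MPa (compressive)

Free thermal expansion of the whole bar: Σ αᵢΔT Lᵢ = 9.4×10⁻⁶×41×625 + 17.1×10⁻⁶×41×875 = 0.8543 mm.
The walls prevent any net length change, so an axial force P (same in every segment) develops. Compatibility: P · Σ Lᵢ/(AᵢEᵢ) = δ_free.
The series flexibility is Σ Lᵢ/(AᵢEᵢ) = 625/(400×107×10³) + 875/(725×118×10³) = 2.483×10⁻⁵ mm/N.
P = 0.8543 / 2.483×10⁻⁵ = 34410 N = 34.41 kN, compressive.
σ_{copper} = P / A = 34410 / 725 = 47.46 MPa.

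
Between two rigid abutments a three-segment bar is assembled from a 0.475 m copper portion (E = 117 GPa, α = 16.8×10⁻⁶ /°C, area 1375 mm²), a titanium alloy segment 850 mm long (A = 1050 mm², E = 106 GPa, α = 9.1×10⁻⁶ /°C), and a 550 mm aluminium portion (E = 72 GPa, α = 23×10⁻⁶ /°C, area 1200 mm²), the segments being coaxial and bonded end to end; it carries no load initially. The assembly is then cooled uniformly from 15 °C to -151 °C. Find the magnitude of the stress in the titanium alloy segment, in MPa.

σ ≈ 264 MPa (tensile)

With the walls removed the bar would change length by δ_free = Σ αᵢΔT Lᵢ = 16.8×10⁻⁶×166×475 + 9.1×10⁻⁶×166×850 + 23×10⁻⁶×166×550 = 4.709 mm.
The walls prevent any net length change, so an axial force P (same in every segment) develops. Compatibility: P · Σ Lᵢ/(AᵢEᵢ) = δ_free.
Σ Lᵢ/(AᵢEᵢ) = 475/(1375×117×10³) + 850/(1050×106×10³) + 550/(1200×72×10³) = 1.696×10⁻⁵ mm/N.
So P = 4.709 / 1.696×10⁻⁵ = 277.7 kN, tensile.
σ_{titanium alloy} = P / A = 277700 / 1050 = 264.5 MPa.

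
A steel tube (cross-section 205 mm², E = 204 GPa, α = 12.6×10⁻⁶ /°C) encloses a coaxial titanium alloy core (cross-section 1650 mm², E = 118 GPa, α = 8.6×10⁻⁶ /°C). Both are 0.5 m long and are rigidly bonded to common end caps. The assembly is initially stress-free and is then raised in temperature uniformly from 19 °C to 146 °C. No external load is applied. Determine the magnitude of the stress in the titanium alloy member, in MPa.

σ ≈ 10.6 MPa (tensile)

Equilibrium of a rigid end plate with no external load gives equal and opposite internal forces ±P in the two members. Since α_{steel} > α_{titanium alloy}, heating drives the steel into compression and the titanium alloy into tension.
Compatibility of the two members (thermal + elastic change equal): (α₁ − α₂)ΔT = P·[1/(A₁E₁) + 1/(A₂E₂)].
|α₁ − α₂|·ΔT = 4×10⁻⁶ × 127 = 0.000508.
1/(A₁E₁) + 1/(A₂E₂) = 1/(205×204×10³) + 1/(1650×118×10³) = 2.905×10⁻⁸ N⁻¹.
P = 0.000508 / 2.905×10⁻⁸ = 17490 N = 17.49 kN.
σ_{titanium alloy} = P/A₂ = 17490/1650 = 10.6 MPa, tensile.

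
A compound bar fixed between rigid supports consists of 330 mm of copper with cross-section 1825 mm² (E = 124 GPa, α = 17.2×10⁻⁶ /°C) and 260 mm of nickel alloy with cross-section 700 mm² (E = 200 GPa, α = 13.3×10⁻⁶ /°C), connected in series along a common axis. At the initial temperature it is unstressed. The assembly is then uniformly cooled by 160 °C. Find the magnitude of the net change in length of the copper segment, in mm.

|ΔL| ≈ 0.265 mm

If the supports were absent, the total length change would be Σ αᵢΔT Lᵢ = 17.2×10⁻⁶×160×330 + 13.3×10⁻⁶×160×260 = 1.461 mm.
The walls prevent any net length change, so an axial force P (same in every segment) develops. Compatibility: P · Σ Lᵢ/(AᵢEᵢ) = δ_free.
The series flexibility is Σ Lᵢ/(AᵢEᵢ) = 330/(1825×124×10³) + 260/(700×200×10³) = 3.315×10⁻⁶ mm/N.
So P = 1.461 / 3.315×10⁻⁶ = 440.8 kN, tensile.
For the copper segment, free thermal change = 17.2×10⁻⁶×160×330 = 0.9082 mm and elastic change from P = 440800×330/(1825×124×10³) = 0.6428 mm; these oppose, so the net change is 0.265 mm (segment shortens).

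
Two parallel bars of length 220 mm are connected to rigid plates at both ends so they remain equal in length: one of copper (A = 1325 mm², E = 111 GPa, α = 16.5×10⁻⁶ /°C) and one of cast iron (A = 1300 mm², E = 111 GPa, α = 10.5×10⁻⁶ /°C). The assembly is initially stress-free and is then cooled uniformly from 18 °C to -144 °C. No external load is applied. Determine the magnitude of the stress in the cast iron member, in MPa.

σ ≈ 54.5 MPa (compressive)

The copper has the larger α, so on cooling it would change length more than the cast iron if both were free. The rigid plates force a common final length, so the copper is put into tension and the cast iron into compression, with equal and opposite forces P (no external load).
Setting the final lengths equal and cancelling L: (α₁ − α₂)ΔT = P/(A₁E₁) + P/(A₂E₂).
|α₁ − α₂|·ΔT = 6×10⁻⁶ × 162 = 0.000972.
1/(A₁E₁) + 1/(A₂E₂) = 1/(1325×111×10³) + 1/(1300×111×10³) = 1.373×10⁻⁸ N⁻¹.
So P = 0.000972 / 1.373×10⁻⁸ = 70.8 kN.
σ_{cast iron} = P/A₂ = 70800/1300 = 54.46 MPa, compressive.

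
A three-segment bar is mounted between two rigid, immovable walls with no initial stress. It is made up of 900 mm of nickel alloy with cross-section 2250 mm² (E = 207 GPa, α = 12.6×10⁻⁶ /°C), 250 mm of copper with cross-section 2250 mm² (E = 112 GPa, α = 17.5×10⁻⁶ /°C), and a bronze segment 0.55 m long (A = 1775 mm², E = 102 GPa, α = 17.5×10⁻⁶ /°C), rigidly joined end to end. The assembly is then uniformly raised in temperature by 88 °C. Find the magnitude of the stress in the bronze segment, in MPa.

If the supports were absent, the total length change would be Σ αᵢΔT Lᵢ = 12.6×10⁻⁶×88×900 + 17.5×10⁻⁶×88×250 + 17.5×10⁻⁶×88×550 = 2.23 mm.
The rigid supports impose zero overall length change; the single axial force P common to all segments must satisfy P Σ Lᵢ/(AᵢEᵢ) = δ_free.
The series flexibility is Σ Lᵢ/(AᵢEᵢ) = 900/(2250×207×10³) + 250/(2250×112×10³) + 550/(1775×102×10³) = 5.962×10⁻⁶ mm/N.
P = 2.23 / 5.962×10⁻⁶ = 374000 N = 374 kN, compressive.
σ_{bronze} = P / A = 374000 / 1775 = 210.7 MPa.

σ ≈ 211 MPa (compressive)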